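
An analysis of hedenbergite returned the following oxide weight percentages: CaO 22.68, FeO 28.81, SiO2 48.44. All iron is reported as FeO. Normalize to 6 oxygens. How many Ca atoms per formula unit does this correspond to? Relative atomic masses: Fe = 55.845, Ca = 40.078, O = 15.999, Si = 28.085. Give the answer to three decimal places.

1.004 Ca apfu

CaO: 22.68/56.077 = 0.40444 mol → 0.40444 mol Ca, 0.40444 mol O.
FeO: 28.81/71.844 = 0.40101 mol → 0.40101 mol Fe, 0.40101 mol O.
SiO2: 48.44/60.083 = 0.80622 mol → 0.80622 mol Si, 1.61244 mol O.
Total oxygen = 2.41789 mol. Normalization factor = 6/2.41789 = 2.48150.
Ca per 6 O = 0.40444 × 2.48150 = 1.004.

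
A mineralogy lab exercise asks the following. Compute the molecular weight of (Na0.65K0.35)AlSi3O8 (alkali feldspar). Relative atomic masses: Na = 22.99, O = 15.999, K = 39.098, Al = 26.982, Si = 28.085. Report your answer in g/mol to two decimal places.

267.86 g/mol

The formula mass is the sum 0.65·22.99 + 0.35·39.098 + 1·26.982 + 3·28.085 + 8·15.999.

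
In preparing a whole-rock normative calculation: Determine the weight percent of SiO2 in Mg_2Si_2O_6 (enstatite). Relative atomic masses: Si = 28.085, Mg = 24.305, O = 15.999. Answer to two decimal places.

59.85 wt%

Formula mass = 200.774 g/mol.
2 Si → 2.0000 mol SiO2 per formula unit; M(SiO2) = 60.083, so SiO2 mass = 120.166 g.
120.166/200.774 × 100 = 59.85 wt%.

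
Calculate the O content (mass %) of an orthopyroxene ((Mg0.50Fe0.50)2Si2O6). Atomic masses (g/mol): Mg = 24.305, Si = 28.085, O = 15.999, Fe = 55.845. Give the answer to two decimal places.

Formula mass = 1*24.305 + 1*55.845 + 2*28.085 + 6*15.999 = 232.314 g/mol, of which 95.994 g is O.
So O makes up 95.994/232.314 = 0.4132 of the mass, i.e. 41.32%.

41.32 mass %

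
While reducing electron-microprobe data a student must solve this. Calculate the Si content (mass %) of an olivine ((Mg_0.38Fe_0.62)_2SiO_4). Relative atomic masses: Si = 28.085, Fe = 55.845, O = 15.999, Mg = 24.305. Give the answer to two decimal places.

M((Mg_0.38Fe_0.62)_2SiO_4) = 179.801 g/mol.
Si contributes 1 × 28.085 = 28.085 g per mole.
28.085/179.801 = 0.1562 → 15.62%.

15.62 mass %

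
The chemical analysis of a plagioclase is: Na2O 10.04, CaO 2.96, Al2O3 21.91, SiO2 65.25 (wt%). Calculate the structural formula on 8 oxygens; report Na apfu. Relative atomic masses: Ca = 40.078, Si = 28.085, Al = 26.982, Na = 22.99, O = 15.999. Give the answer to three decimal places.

Na2O: 10.04/61.979 = 0.16199 mol → 0.32398 mol Na, 0.16199 mol O.
CaO: 2.96/56.077 = 0.05278 mol → 0.05278 mol Ca, 0.05278 mol O.
Al2O3: 21.91/101.961 = 0.21489 mol → 0.42978 mol Al, 0.64467 mol O.
SiO2: 65.25/60.083 = 1.08600 mol → 1.08600 mol Si, 2.17200 mol O.
Total oxygen = 3.03144 mol. Normalization factor = 8/3.03144 = 2.63901.
Na per 8 O = 0.32398 × 2.63901 = 0.855.

0.855 Na apfu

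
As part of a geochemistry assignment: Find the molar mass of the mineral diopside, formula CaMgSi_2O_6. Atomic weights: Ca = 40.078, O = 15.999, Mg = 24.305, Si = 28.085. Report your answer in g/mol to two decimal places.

216.55 g/mol

Ca: 1 × 40.078 = 40.0780
Mg: 1 × 24.305 = 24.3050
Si: 2 × 28.085 = 56.1700
O: 6 × 15.999 = 95.9940
Summing the contributions gives the formula mass.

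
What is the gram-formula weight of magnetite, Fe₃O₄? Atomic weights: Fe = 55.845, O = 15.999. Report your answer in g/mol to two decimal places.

The formula mass is the sum 3*55.845 + 4*15.999.

231.53 g/mol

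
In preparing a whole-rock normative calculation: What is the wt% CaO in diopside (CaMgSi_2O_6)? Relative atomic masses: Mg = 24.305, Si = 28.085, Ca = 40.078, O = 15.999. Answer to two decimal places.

25.90 wt%

M(CaMgSi_2O_6) = 216.547 g/mol; M(CaO) = 56.077 g/mol.
Moles CaO per formula unit = 1 Ca ÷ 1 = 1.0000.
CaO fraction = (1.0000 × 56.077) / 216.547 = 56.077/216.547 = 0.2590.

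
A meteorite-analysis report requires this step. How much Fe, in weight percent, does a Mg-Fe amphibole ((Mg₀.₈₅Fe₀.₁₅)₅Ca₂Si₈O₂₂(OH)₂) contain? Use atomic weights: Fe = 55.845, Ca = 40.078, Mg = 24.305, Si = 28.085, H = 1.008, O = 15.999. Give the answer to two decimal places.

Formula mass = 4.25*24.305 + 0.75*55.845 + 2*40.078 + 8*28.085 + 24*15.999 + 2*1.008 = 836.008 g/mol, of which 41.884 g is Fe.
So Fe makes up 41.884/836.008 = 0.0501 of the mass, i.e. 5.01%.

5.01 weight percent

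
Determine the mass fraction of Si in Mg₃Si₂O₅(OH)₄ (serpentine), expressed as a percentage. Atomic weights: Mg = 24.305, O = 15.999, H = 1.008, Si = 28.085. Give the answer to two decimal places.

20.27 mass %

Formula mass = 3*24.305 + 2*28.085 + 9*15.999 + 4*1.008 = 277.108 g/mol, of which 56.170 g is Si.
So Si makes up 56.170/277.108 = 0.2027 of the mass, i.e. 20.27%.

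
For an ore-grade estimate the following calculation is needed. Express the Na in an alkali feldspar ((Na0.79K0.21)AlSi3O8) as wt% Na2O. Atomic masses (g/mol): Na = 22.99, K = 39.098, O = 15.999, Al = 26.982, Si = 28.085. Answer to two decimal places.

Molar mass of (Na0.79K0.21)AlSi3O8 = 0.79×22.99 + 0.21×39.098 + 1×26.982 + 3×28.085 + 8×15.999 = 265.602 g/mol.
Each formula unit contains 0.79 Na, equivalent to 0.79/2 = 0.3950 mol Na2O.
M(Na2O) = 2×22.99 + 1×15.999 = 61.979 g/mol.
Mass of Na2O per formula unit = 0.3950 × 61.979 = 24.482 g.
Na2O wt% = 24.482 / 265.602 × 100 = 9.22%.

9.22 wt%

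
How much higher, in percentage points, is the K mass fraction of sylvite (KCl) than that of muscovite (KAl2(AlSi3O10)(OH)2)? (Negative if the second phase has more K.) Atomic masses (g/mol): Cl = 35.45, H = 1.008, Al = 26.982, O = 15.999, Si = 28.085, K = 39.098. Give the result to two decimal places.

M(KCl) = 74.548 g/mol, so wt% K = 39.098/74.548 × 100 = 52.45%.
M(KAl2(AlSi3O10)(OH)2) = 398.303 g/mol, so wt% K = 39.098/398.303 × 100 = 9.82%.
52.45 − 9.82 = 42.63 pp.

42.63 percentage points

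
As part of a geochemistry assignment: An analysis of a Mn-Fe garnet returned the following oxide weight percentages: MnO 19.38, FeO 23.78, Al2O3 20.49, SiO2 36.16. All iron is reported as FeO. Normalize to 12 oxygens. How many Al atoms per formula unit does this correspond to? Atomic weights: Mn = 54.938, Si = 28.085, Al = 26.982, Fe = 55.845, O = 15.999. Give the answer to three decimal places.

MnO (M=70.937): mol = 0.27320; Mn = 0.27320, O = 0.27320.
FeO (M=71.844): mol = 0.33099; Fe = 0.33099, O = 0.33099.
Al2O3 (M=101.961): mol = 0.20096; Al = 0.40192, O = 0.60288.
SiO2 (M=60.083): mol = 0.60183; Si = 0.60183, O = 1.20366.
ΣO = 2.41073; factor = 12/ΣO = 4.97775.
Al apfu = 0.40192 × 4.97775 = 2.001.

2.001 Al apfu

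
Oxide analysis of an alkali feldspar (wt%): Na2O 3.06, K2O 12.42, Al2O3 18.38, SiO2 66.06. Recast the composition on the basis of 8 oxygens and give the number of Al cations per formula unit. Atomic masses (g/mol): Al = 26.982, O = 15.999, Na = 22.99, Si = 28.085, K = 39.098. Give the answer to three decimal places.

3.06 wt% Na2O ÷ 61.979 g/mol = 0.04937 mol, giving 0.09874 Na and 0.04937 O.
12.42 wt% K2O ÷ 94.195 g/mol = 0.13185 mol, giving 0.26370 K and 0.13185 O.
18.38 wt% Al2O3 ÷ 101.961 g/mol = 0.18027 mol, giving 0.36054 Al and 0.54081 O.
66.06 wt% SiO2 ÷ 60.083 g/mol = 1.09948 mol, giving 1.09948 Si and 2.19896 O.
Oxygen sums to 2.92099; scaling by 8/2.92099 = 2.73880 puts the formula on 8 O.
Al: 0.36054 × 2.73880 = 0.987 atoms per formula unit.

0.987 Al apfu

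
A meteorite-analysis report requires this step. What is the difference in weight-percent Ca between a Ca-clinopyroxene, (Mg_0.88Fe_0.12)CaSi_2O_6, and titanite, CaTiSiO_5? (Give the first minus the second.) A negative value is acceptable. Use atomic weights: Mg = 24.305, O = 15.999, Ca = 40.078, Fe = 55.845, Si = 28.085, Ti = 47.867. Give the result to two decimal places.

-2.26 percentage points

First mineral: 40.078 g Ca in 220.332 g formula = 18.19 wt% Ca.
Second mineral: 40.078 g Ca in 196.025 g formula = 20.45 wt% Ca.
18.19% − 20.45% gives a difference of -2.26 percentage points.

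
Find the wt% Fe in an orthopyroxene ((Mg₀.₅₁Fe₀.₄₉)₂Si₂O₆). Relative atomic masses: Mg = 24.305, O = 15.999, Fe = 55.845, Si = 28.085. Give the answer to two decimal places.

M((Mg₀.₅₁Fe₀.₄₉)₂Si₂O₆) = 231.683 g/mol.
Fe contributes 0.98 × 55.845 = 54.728 g per mole.
54.728/231.683 = 0.2362 → 23.62%.

23.62 mass %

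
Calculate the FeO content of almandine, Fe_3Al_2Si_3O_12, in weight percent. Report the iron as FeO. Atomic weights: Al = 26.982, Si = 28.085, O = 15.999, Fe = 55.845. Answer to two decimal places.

43.30 wt%

Formula mass = 497.742 g/mol.
3 Fe → 3.0000 mol FeO per formula unit; M(FeO) = 71.844, so FeO mass = 215.532 g.
215.532/497.742 × 100 = 43.30 wt%.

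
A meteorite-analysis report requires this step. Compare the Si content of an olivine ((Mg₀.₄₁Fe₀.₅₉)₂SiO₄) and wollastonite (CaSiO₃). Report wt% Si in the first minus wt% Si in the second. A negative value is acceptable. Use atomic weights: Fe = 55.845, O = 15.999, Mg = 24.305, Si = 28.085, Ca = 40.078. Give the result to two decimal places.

-8.39 percentage points

First mineral: 28.085 g Si in 177.908 g formula = 15.79 wt% Si.
Second mineral: 28.085 g Si in 116.160 g formula = 24.18 wt% Si.
15.79% − 24.18% gives a difference of -8.39 percentage points.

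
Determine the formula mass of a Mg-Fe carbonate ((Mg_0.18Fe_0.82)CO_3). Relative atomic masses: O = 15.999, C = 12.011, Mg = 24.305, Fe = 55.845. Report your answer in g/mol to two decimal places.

The formula mass is the sum 0.18×24.305 + 0.82×55.845 + 1×12.011 + 3×15.999.

110.18 g/mol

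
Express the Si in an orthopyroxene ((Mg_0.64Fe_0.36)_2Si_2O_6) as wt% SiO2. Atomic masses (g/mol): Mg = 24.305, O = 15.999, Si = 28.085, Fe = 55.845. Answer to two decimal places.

Molar mass of (Mg_0.64Fe_0.36)_2Si_2O_6 = 1.28·24.305 + 0.72·55.845 + 2·28.085 + 6·15.999 = 223.483 g/mol.
Each formula unit contains 2 Si, equivalent to 2/1 = 2.0000 mol SiO2.
M(SiO2) = 1×28.085 + 2×15.999 = 60.083 g/mol.
Mass of SiO2 per formula unit = 2.0000 × 60.083 = 120.166 g.
SiO2 wt% = 120.166 / 223.483 × 100 = 53.77%.

53.77 wt%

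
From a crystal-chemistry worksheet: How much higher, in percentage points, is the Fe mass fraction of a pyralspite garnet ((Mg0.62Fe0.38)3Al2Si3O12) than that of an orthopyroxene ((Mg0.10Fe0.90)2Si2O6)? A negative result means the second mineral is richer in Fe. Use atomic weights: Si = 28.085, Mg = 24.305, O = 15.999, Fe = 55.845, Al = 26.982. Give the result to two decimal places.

First mineral: 63.663 g Fe in 439.078 g formula = 14.50 wt% Fe.
Second mineral: 100.521 g Fe in 257.546 g formula = 39.03 wt% Fe.
14.50% − 39.03% gives a difference of -24.53 percentage points.

-24.53 percentage points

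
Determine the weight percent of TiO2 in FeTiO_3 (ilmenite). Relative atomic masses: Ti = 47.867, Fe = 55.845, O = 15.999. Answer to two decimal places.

52.64 wt%

Molar mass of FeTiO_3 = 1×55.845 + 1×47.867 + 3×15.999 = 151.709 g/mol.
Each formula unit contains 1 Ti, equivalent to 1/1 = 1.0000 mol TiO2.
M(TiO2) = 1×47.867 + 2×15.999 = 79.865 g/mol.
Mass of TiO2 per formula unit = 1.0000 × 79.865 = 79.865 g.
TiO2 wt% = 79.865 / 151.709 × 100 = 52.64%.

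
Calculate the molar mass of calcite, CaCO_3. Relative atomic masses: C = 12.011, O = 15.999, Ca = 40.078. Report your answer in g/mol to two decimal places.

100.09 g/mol

Ca: 1 × 40.078 = 40.0780
C: 1 × 12.011 = 12.0110
O: 3 × 15.999 = 47.9970
Summing the contributions gives the formula mass.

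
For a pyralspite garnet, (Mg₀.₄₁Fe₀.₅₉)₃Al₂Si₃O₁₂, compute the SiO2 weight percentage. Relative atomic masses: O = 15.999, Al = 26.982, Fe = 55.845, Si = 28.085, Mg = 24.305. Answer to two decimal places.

Formula mass = 458.948 g/mol.
3 Si → 3.0000 mol SiO2 per formula unit; M(SiO2) = 60.083, so SiO2 mass = 180.249 g.
180.249/458.948 × 100 = 39.27 wt%.

39.27 wt%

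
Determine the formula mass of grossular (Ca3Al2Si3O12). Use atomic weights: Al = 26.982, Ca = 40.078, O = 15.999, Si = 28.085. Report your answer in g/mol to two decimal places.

450.44 g/mol

The formula mass is the sum 3×40.078 + 2×26.982 + 3×28.085 + 12×15.999.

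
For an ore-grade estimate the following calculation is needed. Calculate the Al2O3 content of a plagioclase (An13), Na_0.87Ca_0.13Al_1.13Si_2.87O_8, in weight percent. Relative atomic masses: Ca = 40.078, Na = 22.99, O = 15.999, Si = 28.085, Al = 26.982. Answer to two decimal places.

Formula mass = 264.297 g/mol.
1.13 Al → 0.5650 mol Al2O3 per formula unit; M(Al2O3) = 101.961, so Al2O3 mass = 57.608 g.
57.608/264.297 × 100 = 21.80 wt%.

21.80 wt%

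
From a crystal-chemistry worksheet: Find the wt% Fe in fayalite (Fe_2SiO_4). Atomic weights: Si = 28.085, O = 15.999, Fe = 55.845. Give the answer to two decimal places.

M(Fe_2SiO_4) = 203.771 g/mol.
Fe contributes 2 × 55.845 = 111.690 g per mole.
111.690/203.771 = 0.5481 → 54.81%.

54.81 wt%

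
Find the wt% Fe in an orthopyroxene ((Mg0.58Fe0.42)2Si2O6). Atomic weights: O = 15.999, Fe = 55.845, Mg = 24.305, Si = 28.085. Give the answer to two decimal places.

Molar mass of (Mg0.58Fe0.42)2Si2O6: 1.16×24.305 + 0.84×55.845 + 2×28.085 + 6×15.999 = 227.268 g/mol.
Mass of Fe per formula unit: 0.84 × 55.845 = 46.910 g.
Weight fraction Fe = 46.910 / 227.268 = 0.2064.

20.64 weight percent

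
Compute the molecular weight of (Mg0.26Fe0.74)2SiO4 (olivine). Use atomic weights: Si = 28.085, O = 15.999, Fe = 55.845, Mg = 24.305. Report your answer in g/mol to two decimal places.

187.37 g/mol

M = 0.52×24.305 + 1.48×55.845 + 1×28.085 + 4×15.999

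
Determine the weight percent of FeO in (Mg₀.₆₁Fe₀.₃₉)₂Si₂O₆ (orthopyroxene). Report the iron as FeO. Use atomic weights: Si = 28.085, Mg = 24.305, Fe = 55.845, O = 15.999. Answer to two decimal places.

M((Mg₀.₆₁Fe₀.₃₉)₂Si₂O₆) = 225.375 g/mol; M(FeO) = 71.844 g/mol.
Moles FeO per formula unit = 0.78 Fe ÷ 1 = 0.7800.
FeO fraction = (0.7800 × 71.844) / 225.375 = 56.038/225.375 = 0.2486.

24.86 wt%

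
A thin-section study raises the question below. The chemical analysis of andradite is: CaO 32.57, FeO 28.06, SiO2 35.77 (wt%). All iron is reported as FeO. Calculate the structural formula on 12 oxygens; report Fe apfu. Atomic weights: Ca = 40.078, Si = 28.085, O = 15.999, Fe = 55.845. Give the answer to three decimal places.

CaO: 32.57/56.077 = 0.58081 mol → 0.58081 mol Ca, 0.58081 mol O.
FeO: 28.06/71.844 = 0.39057 mol → 0.39057 mol Fe, 0.39057 mol O.
SiO2: 35.77/60.083 = 0.59534 mol → 0.59534 mol Si, 1.19068 mol O.
Total oxygen = 2.16206 mol. Normalization factor = 12/2.16206 = 5.55026.
Fe per 12 O = 0.39057 × 5.55026 = 2.168.

2.168 Fe apfu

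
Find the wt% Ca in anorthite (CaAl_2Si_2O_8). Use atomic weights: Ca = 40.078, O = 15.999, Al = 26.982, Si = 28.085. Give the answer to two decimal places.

14.41 wt%

M(CaAl_2Si_2O_8) = 278.204 g/mol.
Ca contributes 1 × 40.078 = 40.078 g per mole.
40.078/278.204 = 0.1441 → 14.41%.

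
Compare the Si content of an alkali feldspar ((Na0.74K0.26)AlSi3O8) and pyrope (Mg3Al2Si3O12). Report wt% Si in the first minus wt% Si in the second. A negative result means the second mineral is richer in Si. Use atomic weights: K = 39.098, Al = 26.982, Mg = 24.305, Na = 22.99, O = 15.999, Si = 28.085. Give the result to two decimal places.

First mineral: 84.255 g Si in 266.407 g formula = 31.63 wt% Si.
Second mineral: 84.255 g Si in 403.122 g formula = 20.90 wt% Si.
31.63% − 20.90% gives a difference of 10.73 percentage points.

10.73 percentage points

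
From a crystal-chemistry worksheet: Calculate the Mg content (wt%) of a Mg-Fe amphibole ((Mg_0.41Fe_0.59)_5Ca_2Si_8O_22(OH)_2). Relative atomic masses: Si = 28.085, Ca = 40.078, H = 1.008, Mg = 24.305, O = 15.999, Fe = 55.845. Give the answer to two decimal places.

M((Mg_0.41Fe_0.59)_5Ca_2Si_8O_22(OH)_2) = 905.396 g/mol.
Mg contributes 2.05 × 24.305 = 49.825 g per mole.
49.825/905.396 = 0.0550 → 5.50%.

5.50 wt%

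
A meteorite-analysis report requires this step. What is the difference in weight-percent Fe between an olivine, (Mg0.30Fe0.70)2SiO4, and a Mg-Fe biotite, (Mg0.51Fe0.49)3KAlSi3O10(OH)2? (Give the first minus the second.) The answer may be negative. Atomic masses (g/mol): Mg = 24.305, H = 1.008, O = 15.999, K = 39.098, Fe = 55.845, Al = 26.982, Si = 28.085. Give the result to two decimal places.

First mineral: 78.183 g Fe in 184.847 g formula = 42.30 wt% Fe.
Second mineral: 82.092 g Fe in 463.618 g formula = 17.71 wt% Fe.
42.30% − 17.71% gives a difference of 24.59 percentage points.

24.59 percentage points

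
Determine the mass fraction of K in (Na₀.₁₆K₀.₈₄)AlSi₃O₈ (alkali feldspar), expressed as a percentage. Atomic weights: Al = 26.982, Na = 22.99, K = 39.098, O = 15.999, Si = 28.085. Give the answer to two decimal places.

Molar mass of (Na₀.₁₆K₀.₈₄)AlSi₃O₈: 0.16×22.99 + 0.84×39.098 + 1×26.982 + 3×28.085 + 8×15.999 = 275.750 g/mol.
Mass of K per formula unit: 0.84 × 39.098 = 32.842 g.
Weight fraction K = 32.842 / 275.750 = 0.1191.

11.91 weight percent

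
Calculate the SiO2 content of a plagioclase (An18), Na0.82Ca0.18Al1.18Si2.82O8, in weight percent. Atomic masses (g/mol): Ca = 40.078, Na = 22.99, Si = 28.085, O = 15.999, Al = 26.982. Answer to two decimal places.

63.91 wt%

M(Na0.82Ca0.18Al1.18Si2.82O8) = 265.096 g/mol; M(SiO2) = 60.083 g/mol.
Moles SiO2 per formula unit = 2.82 Si ÷ 1 = 2.8200.
SiO2 fraction = (2.8200 × 60.083) / 265.096 = 169.434/265.096 = 0.6391.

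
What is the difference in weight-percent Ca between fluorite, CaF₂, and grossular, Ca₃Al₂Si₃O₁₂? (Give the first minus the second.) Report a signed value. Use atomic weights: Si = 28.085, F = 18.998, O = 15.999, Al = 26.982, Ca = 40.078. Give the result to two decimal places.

First mineral: 40.078 g Ca in 78.074 g formula = 51.33 wt% Ca.
Second mineral: 120.234 g Ca in 450.441 g formula = 26.69 wt% Ca.
51.33% − 26.69% gives a difference of 24.64 percentage points.

24.64 percentage points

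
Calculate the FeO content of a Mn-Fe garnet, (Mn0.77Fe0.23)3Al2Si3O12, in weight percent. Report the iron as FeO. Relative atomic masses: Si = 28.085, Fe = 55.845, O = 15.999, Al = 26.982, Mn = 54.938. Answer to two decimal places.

10.00 wt%

M((Mn0.77Fe0.23)3Al2Si3O12) = 495.647 g/mol; M(FeO) = 71.844 g/mol.
Moles FeO per formula unit = 0.69 Fe ÷ 1 = 0.6900.
FeO fraction = (0.6900 × 71.844) / 495.647 = 49.572/495.647 = 0.1000.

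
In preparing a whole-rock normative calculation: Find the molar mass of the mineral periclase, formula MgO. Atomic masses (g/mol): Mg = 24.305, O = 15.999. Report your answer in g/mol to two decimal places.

The formula mass is the sum 1*24.305 + 1*15.999.

40.30 g/mol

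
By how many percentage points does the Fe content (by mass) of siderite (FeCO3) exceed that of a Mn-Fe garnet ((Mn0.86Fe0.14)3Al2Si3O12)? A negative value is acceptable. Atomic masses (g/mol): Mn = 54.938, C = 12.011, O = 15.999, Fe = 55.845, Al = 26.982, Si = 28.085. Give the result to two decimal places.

43.47 percentage points

Fe in FeCO3: molar mass 115.853 g/mol; 1×55.845 = 55.845 g → 48.20 wt%.
Fe in (Mn0.86Fe0.14)3Al2Si3O12: molar mass 495.402 g/mol; 0.42×55.845 = 23.455 g → 4.73 wt%.
Difference = 48.20 − 4.73 = 43.47 percentage points.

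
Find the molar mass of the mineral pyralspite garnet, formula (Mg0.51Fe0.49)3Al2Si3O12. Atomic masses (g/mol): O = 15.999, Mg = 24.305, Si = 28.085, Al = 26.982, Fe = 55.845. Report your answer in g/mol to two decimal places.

449.49 g/mol

M = 1.53(24.305) + 1.47(55.845) + 2(26.982) + 3(28.085) + 12(15.999)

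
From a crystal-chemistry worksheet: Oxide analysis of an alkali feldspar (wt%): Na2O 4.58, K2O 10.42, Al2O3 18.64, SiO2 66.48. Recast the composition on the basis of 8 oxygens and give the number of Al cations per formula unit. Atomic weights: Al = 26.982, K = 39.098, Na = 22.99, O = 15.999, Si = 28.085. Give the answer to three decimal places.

0.993 Al apfu

4.58 wt% Na2O ÷ 61.979 g/mol = 0.07390 mol, giving 0.14780 Na and 0.07390 O.
10.42 wt% K2O ÷ 94.195 g/mol = 0.11062 mol, giving 0.22124 K and 0.11062 O.
18.64 wt% Al2O3 ÷ 101.961 g/mol = 0.18281 mol, giving 0.36562 Al and 0.54843 O.
66.48 wt% SiO2 ÷ 60.083 g/mol = 1.10647 mol, giving 1.10647 Si and 2.21294 O.
Oxygen sums to 2.94589; scaling by 8/2.94589 = 2.71565 puts the formula on 8 O.
Al: 0.36562 × 2.71565 = 0.993 atoms per formula unit.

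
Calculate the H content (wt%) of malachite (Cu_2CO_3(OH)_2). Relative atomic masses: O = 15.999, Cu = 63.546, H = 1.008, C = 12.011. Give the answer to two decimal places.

M(Cu_2CO_3(OH)_2) = 221.114 g/mol.
H contributes 2 × 1.008 = 2.016 g per mole.
2.016/221.114 = 0.0091 → 0.91%.

0.91 wt%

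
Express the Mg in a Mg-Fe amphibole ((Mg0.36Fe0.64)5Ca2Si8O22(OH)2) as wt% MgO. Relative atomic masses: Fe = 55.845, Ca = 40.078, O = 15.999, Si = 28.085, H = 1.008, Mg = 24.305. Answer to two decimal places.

7.94 wt%

Molar mass of (Mg0.36Fe0.64)5Ca2Si8O22(OH)2 = 1.80·24.305 + 3.20·55.845 + 2·40.078 + 8·28.085 + 24·15.999 + 2·1.008 = 913.281 g/mol.
Each formula unit contains 1.80 Mg, equivalent to 1.80/1 = 1.8000 mol MgO.
M(MgO) = 1×24.305 + 1×15.999 = 40.304 g/mol.
Mass of MgO per formula unit = 1.8000 × 40.304 = 72.547 g.
MgO wt% = 72.547 / 913.281 × 100 = 7.94%.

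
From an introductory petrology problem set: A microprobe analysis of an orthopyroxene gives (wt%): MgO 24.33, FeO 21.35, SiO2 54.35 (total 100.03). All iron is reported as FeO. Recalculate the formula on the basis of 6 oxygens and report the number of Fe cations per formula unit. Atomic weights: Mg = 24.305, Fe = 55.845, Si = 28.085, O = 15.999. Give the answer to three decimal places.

MgO (M=40.304): mol = 0.60366; Mg = 0.60366, O = 0.60366.
FeO (M=71.844): mol = 0.29717; Fe = 0.29717, O = 0.29717.
SiO2 (M=60.083): mol = 0.90458; Si = 0.90458, O = 1.80916.
ΣO = 2.70999; factor = 6/ΣO = 2.21403.
Fe apfu = 0.29717 × 2.21403 = 0.658.

0.658 Fe apfu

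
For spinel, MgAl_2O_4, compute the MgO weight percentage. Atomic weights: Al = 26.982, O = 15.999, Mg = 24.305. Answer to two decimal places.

Molar mass of MgAl_2O_4 = 1*24.305 + 2*26.982 + 4*15.999 = 142.265 g/mol.
Each formula unit contains 1 Mg, equivalent to 1/1 = 1.0000 mol MgO.
M(MgO) = 1×24.305 + 1×15.999 = 40.304 g/mol.
Mass of MgO per formula unit = 1.0000 × 40.304 = 40.304 g.
MgO wt% = 40.304 / 142.265 × 100 = 28.33%.

28.33 wt%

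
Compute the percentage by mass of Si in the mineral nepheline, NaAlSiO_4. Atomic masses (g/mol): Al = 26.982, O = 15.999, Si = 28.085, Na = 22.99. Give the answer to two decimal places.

Molar mass of NaAlSiO_4: 1×22.99 + 1×26.982 + 1×28.085 + 4×15.999 = 142.053 g/mol.
Mass of Si per formula unit: 1 × 28.085 = 28.085 g.
Weight fraction Si = 28.085 / 142.053 = 0.1977.

19.77 wt%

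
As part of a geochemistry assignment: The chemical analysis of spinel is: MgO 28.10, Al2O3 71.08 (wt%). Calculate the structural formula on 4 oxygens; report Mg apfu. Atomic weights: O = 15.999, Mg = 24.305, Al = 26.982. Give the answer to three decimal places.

28.10 wt% MgO ÷ 40.304 g/mol = 0.69720 mol, giving 0.69720 Mg and 0.69720 O.
71.08 wt% Al2O3 ÷ 101.961 g/mol = 0.69713 mol, giving 1.39426 Al and 2.09139 O.
Oxygen sums to 2.78859; scaling by 4/2.78859 = 1.43442 puts the formula on 4 O.
Mg: 0.69720 × 1.43442 = 1.000 atoms per formula unit.

1.000 Mg apfu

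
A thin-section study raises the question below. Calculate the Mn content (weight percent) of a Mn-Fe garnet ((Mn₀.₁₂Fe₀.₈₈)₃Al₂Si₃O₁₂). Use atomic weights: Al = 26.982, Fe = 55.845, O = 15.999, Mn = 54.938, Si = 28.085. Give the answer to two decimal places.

3.98 weight percent

Formula mass = 0.36·54.938 + 2.64·55.845 + 2·26.982 + 3·28.085 + 12·15.999 = 497.415 g/mol, of which 19.778 g is Mn.
So Mn makes up 19.778/497.415 = 0.0398 of the mass, i.e. 3.98%.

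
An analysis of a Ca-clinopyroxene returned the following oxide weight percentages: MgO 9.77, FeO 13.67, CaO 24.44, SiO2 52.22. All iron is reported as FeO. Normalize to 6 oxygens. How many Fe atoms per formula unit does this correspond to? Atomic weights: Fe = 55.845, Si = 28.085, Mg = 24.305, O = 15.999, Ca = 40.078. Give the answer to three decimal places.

0.438 Fe apfu

9.77 wt% MgO ÷ 40.304 g/mol = 0.24241 mol, giving 0.24241 Mg and 0.24241 O.
13.67 wt% FeO ÷ 71.844 g/mol = 0.19027 mol, giving 0.19027 Fe and 0.19027 O.
24.44 wt% CaO ÷ 56.077 g/mol = 0.43583 mol, giving 0.43583 Ca and 0.43583 O.
52.22 wt% SiO2 ÷ 60.083 g/mol = 0.86913 mol, giving 0.86913 Si and 1.73826 O.
Oxygen sums to 2.60677; scaling by 6/2.60677 = 2.30170 puts the formula on 6 O.
Fe: 0.19027 × 2.30170 = 0.438 atoms per formula unit.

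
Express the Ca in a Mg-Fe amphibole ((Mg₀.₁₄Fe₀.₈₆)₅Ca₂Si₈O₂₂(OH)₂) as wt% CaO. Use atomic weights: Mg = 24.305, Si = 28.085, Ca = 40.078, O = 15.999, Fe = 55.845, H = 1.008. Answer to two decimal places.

Formula mass = 947.975 g/mol.
2 Ca → 2.0000 mol CaO per formula unit; M(CaO) = 56.077, so CaO mass = 112.154 g.
112.154/947.975 × 100 = 11.83 wt%.

11.83 wt%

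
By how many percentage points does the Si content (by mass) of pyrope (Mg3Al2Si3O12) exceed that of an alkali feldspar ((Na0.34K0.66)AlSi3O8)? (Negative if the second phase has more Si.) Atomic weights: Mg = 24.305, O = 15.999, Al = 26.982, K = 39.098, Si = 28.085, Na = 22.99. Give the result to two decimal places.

-9.98 percentage points

Si in Mg3Al2Si3O12: molar mass 403.122 g/mol; 3×28.085 = 84.255 g → 20.90 wt%.
Si in (Na0.34K0.66)AlSi3O8: molar mass 272.850 g/mol; 3×28.085 = 84.255 g → 30.88 wt%.
Difference = 20.90 − 30.88 = -9.98 percentage points.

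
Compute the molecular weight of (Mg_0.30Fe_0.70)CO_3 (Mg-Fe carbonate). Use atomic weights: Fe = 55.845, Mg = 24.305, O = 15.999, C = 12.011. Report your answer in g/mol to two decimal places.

M = 0.30×24.305 + 0.70×55.845 + 1×12.011 + 3×15.999

106.39 g/mol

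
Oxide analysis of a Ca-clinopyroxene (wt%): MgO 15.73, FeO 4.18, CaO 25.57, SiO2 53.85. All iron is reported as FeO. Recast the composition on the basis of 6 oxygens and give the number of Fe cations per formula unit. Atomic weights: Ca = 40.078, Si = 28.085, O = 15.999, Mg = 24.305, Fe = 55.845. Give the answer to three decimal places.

0.129 Fe apfu

MgO: 15.73/40.304 = 0.39028 mol → 0.39028 mol Mg, 0.39028 mol O.
FeO: 4.18/71.844 = 0.05818 mol → 0.05818 mol Fe, 0.05818 mol O.
CaO: 25.57/56.077 = 0.45598 mol → 0.45598 mol Ca, 0.45598 mol O.
SiO2: 53.85/60.083 = 0.89626 mol → 0.89626 mol Si, 1.79252 mol O.
Total oxygen = 2.69696 mol. Normalization factor = 6/2.69696 = 2.22473.
Fe per 6 O = 0.05818 × 2.22473 = 0.129.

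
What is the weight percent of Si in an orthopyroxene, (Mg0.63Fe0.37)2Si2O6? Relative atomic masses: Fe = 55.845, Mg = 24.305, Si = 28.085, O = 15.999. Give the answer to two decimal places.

25.06 weight percent

M((Mg0.63Fe0.37)2Si2O6) = 224.114 g/mol.
Si contributes 2 × 28.085 = 56.170 g per mole.
56.170/224.114 = 0.2506 → 25.06%.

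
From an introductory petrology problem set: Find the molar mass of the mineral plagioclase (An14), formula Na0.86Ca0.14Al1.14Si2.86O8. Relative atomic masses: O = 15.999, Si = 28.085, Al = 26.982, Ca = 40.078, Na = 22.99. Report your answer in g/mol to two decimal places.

Na: 0.86 × 22.99 = 19.7714
Ca: 0.14 × 40.078 = 5.6109
Al: 1.14 × 26.982 = 30.7595
Si: 2.86 × 28.085 = 80.3231
O: 8 × 15.999 = 127.9920
Summing the contributions gives the formula mass.

264.46 g/mol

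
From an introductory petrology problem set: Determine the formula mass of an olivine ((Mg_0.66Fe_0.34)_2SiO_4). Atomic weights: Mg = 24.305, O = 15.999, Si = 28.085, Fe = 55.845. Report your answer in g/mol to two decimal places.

162.14 g/mol

The formula mass is the sum 1.32*24.305 + 0.68*55.845 + 1*28.085 + 4*15.999.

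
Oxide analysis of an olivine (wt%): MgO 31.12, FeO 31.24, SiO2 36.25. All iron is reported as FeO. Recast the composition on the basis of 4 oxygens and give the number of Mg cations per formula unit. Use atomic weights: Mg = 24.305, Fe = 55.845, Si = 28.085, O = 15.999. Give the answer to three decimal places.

1.280 Mg apfu

MgO: 31.12/40.304 = 0.77213 mol → 0.77213 mol Mg, 0.77213 mol O.
FeO: 31.24/71.844 = 0.43483 mol → 0.43483 mol Fe, 0.43483 mol O.
SiO2: 36.25/60.083 = 0.60333 mol → 0.60333 mol Si, 1.20666 mol O.
Total oxygen = 2.41362 mol. Normalization factor = 4/2.41362 = 1.65726.
Mg per 4 O = 0.77213 × 1.65726 = 1.280.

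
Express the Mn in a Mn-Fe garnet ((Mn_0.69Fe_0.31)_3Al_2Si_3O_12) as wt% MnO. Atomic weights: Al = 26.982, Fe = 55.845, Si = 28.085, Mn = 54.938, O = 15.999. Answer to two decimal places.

Formula mass = 495.865 g/mol.
2.07 Mn → 2.0700 mol MnO per formula unit; M(MnO) = 70.937, so MnO mass = 146.840 g.
146.840/495.865 × 100 = 29.61 wt%.

29.61 wt%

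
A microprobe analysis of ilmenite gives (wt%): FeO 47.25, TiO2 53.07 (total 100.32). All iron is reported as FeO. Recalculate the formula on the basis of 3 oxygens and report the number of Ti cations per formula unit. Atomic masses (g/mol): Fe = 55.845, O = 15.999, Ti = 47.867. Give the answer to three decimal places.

1.003 Ti apfu

FeO (M=71.844): mol = 0.65767; Fe = 0.65767, O = 0.65767.
TiO2 (M=79.865): mol = 0.66450; Ti = 0.66450, O = 1.32900.
ΣO = 1.98667; factor = 3/ΣO = 1.51006.
Ti apfu = 0.66450 × 1.51006 = 1.003.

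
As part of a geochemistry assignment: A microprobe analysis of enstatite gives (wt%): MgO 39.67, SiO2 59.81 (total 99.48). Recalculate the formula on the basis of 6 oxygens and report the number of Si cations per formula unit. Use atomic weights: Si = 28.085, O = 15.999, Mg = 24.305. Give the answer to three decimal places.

2.008 Si apfu

MgO: 39.67/40.304 = 0.98427 mol → 0.98427 mol Mg, 0.98427 mol O.
SiO2: 59.81/60.083 = 0.99546 mol → 0.99546 mol Si, 1.99092 mol O.
Total oxygen = 2.97519 mol. Normalization factor = 6/2.97519 = 2.01668.
Si per 6 O = 0.99546 × 2.01668 = 2.008.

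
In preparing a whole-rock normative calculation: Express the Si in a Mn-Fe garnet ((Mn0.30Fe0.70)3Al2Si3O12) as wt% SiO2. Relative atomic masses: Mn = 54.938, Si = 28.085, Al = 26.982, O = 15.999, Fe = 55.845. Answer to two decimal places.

36.27 wt%

Formula mass = 496.926 g/mol.
3 Si → 3.0000 mol SiO2 per formula unit; M(SiO2) = 60.083, so SiO2 mass = 180.249 g.
180.249/496.926 × 100 = 36.27 wt%.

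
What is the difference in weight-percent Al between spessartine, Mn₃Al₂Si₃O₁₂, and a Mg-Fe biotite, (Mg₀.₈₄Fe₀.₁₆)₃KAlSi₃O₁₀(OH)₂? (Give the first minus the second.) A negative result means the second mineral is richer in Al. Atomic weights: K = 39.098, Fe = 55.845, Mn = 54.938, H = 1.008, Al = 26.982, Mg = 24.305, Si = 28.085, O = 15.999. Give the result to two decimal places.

M(Mn₃Al₂Si₃O₁₂) = 495.021 g/mol, so wt% Al = 53.964/495.021 × 100 = 10.90%.
M((Mg₀.₈₄Fe₀.₁₆)₃KAlSi₃O₁₀(OH)₂) = 432.393 g/mol, so wt% Al = 26.982/432.393 × 100 = 6.24%.
10.90 − 6.24 = 4.66 pp.

4.66 percentage points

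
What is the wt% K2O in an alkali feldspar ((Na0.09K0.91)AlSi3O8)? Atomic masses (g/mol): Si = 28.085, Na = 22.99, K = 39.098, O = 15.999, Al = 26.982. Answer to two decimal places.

M((Na0.09K0.91)AlSi3O8) = 276.877 g/mol; M(K2O) = 94.195 g/mol.
Moles K2O per formula unit = 0.91 K ÷ 2 = 0.4550.
K2O fraction = (0.4550 × 94.195) / 276.877 = 42.859/276.877 = 0.1548.

15.48 wt%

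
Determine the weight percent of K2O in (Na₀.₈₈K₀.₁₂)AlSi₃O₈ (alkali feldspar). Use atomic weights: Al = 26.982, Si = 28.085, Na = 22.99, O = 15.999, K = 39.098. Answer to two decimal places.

2.14 wt%

Molar mass of (Na₀.₈₈K₀.₁₂)AlSi₃O₈ = 0.88·22.99 + 0.12·39.098 + 1·26.982 + 3·28.085 + 8·15.999 = 264.152 g/mol.
Each formula unit contains 0.12 K, equivalent to 0.12/2 = 0.0600 mol K2O.
M(K2O) = 2×39.098 + 1×15.999 = 94.195 g/mol.
Mass of K2O per formula unit = 0.0600 × 94.195 = 5.652 g.
K2O wt% = 5.652 / 264.152 × 100 = 2.14%.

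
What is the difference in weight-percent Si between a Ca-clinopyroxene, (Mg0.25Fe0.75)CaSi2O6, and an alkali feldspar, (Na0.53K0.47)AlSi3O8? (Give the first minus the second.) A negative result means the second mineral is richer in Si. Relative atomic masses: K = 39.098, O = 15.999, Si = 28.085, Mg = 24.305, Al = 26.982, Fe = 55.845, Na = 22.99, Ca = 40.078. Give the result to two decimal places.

M((Mg0.25Fe0.75)CaSi2O6) = 240.202 g/mol, so wt% Si = 56.170/240.202 × 100 = 23.38%.
M((Na0.53K0.47)AlSi3O8) = 269.790 g/mol, so wt% Si = 84.255/269.790 × 100 = 31.23%.
23.38 − 31.23 = -7.85 pp.

-7.85 percentage points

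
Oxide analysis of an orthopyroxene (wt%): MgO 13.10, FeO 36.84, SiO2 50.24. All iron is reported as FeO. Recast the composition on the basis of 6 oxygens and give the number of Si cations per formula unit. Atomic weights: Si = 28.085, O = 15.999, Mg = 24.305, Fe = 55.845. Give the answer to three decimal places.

1.999 Si apfu

13.10 wt% MgO ÷ 40.304 g/mol = 0.32503 mol, giving 0.32503 Mg and 0.32503 O.
36.84 wt% FeO ÷ 71.844 g/mol = 0.51278 mol, giving 0.51278 Fe and 0.51278 O.
50.24 wt% SiO2 ÷ 60.083 g/mol = 0.83618 mol, giving 0.83618 Si and 1.67236 O.
Oxygen sums to 2.51017; scaling by 6/2.51017 = 2.39028 puts the formula on 6 O.
Si: 0.83618 × 2.39028 = 1.999 atoms per formula unit.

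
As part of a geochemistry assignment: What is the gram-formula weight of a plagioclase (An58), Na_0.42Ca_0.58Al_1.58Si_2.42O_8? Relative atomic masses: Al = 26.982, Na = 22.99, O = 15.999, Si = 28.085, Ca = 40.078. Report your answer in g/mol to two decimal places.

271.49 g/mol

The formula mass is the sum 0.42*22.99 + 0.58*40.078 + 1.58*26.982 + 2.42*28.085 + 8*15.999.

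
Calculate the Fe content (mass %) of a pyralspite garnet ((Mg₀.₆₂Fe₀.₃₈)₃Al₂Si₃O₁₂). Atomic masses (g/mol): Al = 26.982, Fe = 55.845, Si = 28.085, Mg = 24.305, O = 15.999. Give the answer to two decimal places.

Molar mass of (Mg₀.₆₂Fe₀.₃₈)₃Al₂Si₃O₁₂: 1.86·24.305 + 1.14·55.845 + 2·26.982 + 3·28.085 + 12·15.999 = 439.078 g/mol.
Mass of Fe per formula unit: 1.14 × 55.845 = 63.663 g.
Weight fraction Fe = 63.663 / 439.078 = 0.1450.

14.50 mass %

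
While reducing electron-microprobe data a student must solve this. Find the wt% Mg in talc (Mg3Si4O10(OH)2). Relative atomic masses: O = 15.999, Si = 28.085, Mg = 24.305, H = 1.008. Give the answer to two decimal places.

19.23 wt%

Molar mass of Mg3Si4O10(OH)2: 3×24.305 + 4×28.085 + 12×15.999 + 2×1.008 = 379.259 g/mol.
Mass of Mg per formula unit: 3 × 24.305 = 72.915 g.
Weight fraction Mg = 72.915 / 379.259 = 0.1923.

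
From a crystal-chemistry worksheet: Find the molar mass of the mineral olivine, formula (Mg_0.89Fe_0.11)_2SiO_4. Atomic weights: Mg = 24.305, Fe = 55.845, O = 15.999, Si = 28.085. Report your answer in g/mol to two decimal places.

Mg: 1.78 × 24.305 = 43.2629
Fe: 0.22 × 55.845 = 12.2859
Si: 1 × 28.085 = 28.0850
O: 4 × 15.999 = 63.9960
Summing the contributions gives the formula mass.

147.63 g/mol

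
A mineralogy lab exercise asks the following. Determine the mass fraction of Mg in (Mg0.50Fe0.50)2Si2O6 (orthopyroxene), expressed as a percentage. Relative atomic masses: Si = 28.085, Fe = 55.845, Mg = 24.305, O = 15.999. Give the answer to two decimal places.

10.46 mass %

M((Mg0.50Fe0.50)2Si2O6) = 232.314 g/mol.
Mg contributes 1 × 24.305 = 24.305 g per mole.
24.305/232.314 = 0.1046 → 10.46%.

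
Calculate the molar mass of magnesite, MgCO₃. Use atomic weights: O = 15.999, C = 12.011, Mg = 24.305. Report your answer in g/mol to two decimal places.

M = 1·24.305 + 1·12.011 + 3·15.999

84.31 g/mol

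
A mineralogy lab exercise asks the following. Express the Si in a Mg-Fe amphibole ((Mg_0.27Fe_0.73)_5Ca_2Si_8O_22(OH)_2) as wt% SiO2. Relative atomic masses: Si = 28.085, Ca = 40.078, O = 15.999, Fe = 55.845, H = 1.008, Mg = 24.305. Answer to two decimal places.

M((Mg_0.27Fe_0.73)_5Ca_2Si_8O_22(OH)_2) = 927.474 g/mol; M(SiO2) = 60.083 g/mol.
Moles SiO2 per formula unit = 8 Si ÷ 1 = 8.0000.
SiO2 fraction = (8.0000 × 60.083) / 927.474 = 480.664/927.474 = 0.5183.

51.83 wt%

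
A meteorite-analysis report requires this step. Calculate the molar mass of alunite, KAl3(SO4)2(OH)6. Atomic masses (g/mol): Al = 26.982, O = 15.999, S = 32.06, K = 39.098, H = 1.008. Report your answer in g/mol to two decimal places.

414.20 g/mol

The formula mass is the sum 1×39.098 + 3×26.982 + 2×32.06 + 14×15.999 + 6×1.008.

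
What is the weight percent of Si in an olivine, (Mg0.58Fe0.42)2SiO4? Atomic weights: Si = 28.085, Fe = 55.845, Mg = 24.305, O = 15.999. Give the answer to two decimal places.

M((Mg0.58Fe0.42)2SiO4) = 167.185 g/mol.
Si contributes 1 × 28.085 = 28.085 g per mole.
28.085/167.185 = 0.1680 → 16.80%.

16.80 mass %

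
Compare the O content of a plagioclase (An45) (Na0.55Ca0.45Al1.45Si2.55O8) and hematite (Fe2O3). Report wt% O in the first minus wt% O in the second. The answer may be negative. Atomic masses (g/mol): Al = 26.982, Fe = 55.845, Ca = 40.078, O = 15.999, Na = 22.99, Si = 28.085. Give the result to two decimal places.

17.45 percentage points

O in Na0.55Ca0.45Al1.45Si2.55O8: molar mass 269.412 g/mol; 8×15.999 = 127.992 g → 47.51 wt%.
O in Fe2O3: molar mass 159.687 g/mol; 3×15.999 = 47.997 g → 30.06 wt%.
Difference = 47.51 − 30.06 = 17.45 percentage points.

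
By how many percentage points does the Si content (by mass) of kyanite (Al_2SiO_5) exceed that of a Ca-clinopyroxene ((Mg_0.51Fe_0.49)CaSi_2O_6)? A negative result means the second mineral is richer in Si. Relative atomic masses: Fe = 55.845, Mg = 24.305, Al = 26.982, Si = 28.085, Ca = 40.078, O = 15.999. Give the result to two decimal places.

-6.88 percentage points

Si in Al_2SiO_5: molar mass 162.044 g/mol; 1×28.085 = 28.085 g → 17.33 wt%.
Si in (Mg_0.51Fe_0.49)CaSi_2O_6: molar mass 232.002 g/mol; 2×28.085 = 56.170 g → 24.21 wt%.
Difference = 17.33 − 24.21 = -6.88 percentage points.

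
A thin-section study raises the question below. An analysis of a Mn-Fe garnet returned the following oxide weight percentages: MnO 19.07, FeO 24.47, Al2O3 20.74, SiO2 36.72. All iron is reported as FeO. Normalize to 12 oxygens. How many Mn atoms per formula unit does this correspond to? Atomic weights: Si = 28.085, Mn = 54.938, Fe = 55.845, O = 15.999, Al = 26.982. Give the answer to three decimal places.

1.321 Mn apfu

MnO: 19.07/70.937 = 0.26883 mol → 0.26883 mol Mn, 0.26883 mol O.
FeO: 24.47/71.844 = 0.34060 mol → 0.34060 mol Fe, 0.34060 mol O.
Al2O3: 20.74/101.961 = 0.20341 mol → 0.40682 mol Al, 0.61023 mol O.
SiO2: 36.72/60.083 = 0.61115 mol → 0.61115 mol Si, 1.22230 mol O.
Total oxygen = 2.44196 mol. Normalization factor = 12/2.44196 = 4.91409.
Mn per 12 O = 0.26883 × 4.91409 = 1.321.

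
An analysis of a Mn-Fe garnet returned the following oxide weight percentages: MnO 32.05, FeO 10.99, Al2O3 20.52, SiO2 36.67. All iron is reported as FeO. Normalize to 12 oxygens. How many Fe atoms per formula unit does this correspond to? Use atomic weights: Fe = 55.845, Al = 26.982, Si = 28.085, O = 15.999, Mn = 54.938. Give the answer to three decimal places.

0.756 Fe apfu

MnO (M=70.937): mol = 0.45181; Mn = 0.45181, O = 0.45181.
FeO (M=71.844): mol = 0.15297; Fe = 0.15297, O = 0.15297.
Al2O3 (M=101.961): mol = 0.20125; Al = 0.40250, O = 0.60375.
SiO2 (M=60.083): mol = 0.61032; Si = 0.61032, O = 1.22064.
ΣO = 2.42917; factor = 12/ΣO = 4.93996.
Fe apfu = 0.15297 × 4.93996 = 0.756.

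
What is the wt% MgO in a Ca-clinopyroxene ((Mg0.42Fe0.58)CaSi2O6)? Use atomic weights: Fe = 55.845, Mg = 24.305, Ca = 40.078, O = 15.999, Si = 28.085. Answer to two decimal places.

7.21 wt%

M((Mg0.42Fe0.58)CaSi2O6) = 234.840 g/mol; M(MgO) = 40.304 g/mol.
Moles MgO per formula unit = 0.42 Mg ÷ 1 = 0.4200.
MgO fraction = (0.4200 × 40.304) / 234.840 = 16.928/234.840 = 0.0721.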